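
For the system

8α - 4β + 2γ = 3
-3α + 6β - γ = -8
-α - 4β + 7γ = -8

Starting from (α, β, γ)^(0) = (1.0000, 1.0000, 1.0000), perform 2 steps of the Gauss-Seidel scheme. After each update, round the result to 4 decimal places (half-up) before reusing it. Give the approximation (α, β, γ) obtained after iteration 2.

(0.3333, -1.4236, -1.9087)

Iteration 1:
  α = (3 - (-4)·1.0000 - (2)·1.0000) / (8) = 0.6250
  β = (-8 - (-3)·0.6250 - (-1)·1.0000) / (6) = -0.8542
  γ = (-8 - (-1)·0.6250 - (-4)·-0.8542) / (7) = -1.5417
Iteration 2:
  α = (3 - (-4)·-0.8542 - (2)·-1.5417) / (8) = 0.3333
  β = (-8 - (-3)·0.3333 - (-1)·-1.5417) / (6) = -1.4236
  γ = (-8 - (-1)·0.3333 - (-4)·-1.4236) / (7) = -1.9087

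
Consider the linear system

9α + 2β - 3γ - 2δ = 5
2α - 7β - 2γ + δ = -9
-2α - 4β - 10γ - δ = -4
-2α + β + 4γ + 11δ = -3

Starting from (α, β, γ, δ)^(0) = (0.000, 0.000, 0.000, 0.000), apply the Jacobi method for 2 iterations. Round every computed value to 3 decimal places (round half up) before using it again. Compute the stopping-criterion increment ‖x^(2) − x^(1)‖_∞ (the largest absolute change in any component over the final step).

0.598

Iteration 1:
  α = (5 - (2)·0.000 - (-3)·0.000 - (-2)·0.000) / (9) = 0.556
  β = (-9 - (2)·0.000 - (-2)·0.000 - (1)·0.000) / (-7) = 1.286
  γ = (-4 - (-2)·0.000 - (-4)·0.000 - (-1)·0.000) / (-10) = 0.400
  δ = (-3 - (-2)·0.000 - (1)·0.000 - (4)·0.000) / (11) = -0.273
Iteration 2:
  α = (5 - (2)·1.286 - (-3)·0.400 - (-2)·-0.273) / (9) = 0.342
  β = (-9 - (2)·0.556 - (-2)·0.400 - (1)·-0.273) / (-7) = 1.291
  γ = (-4 - (-2)·0.556 - (-4)·1.286 - (-1)·-0.273) / (-10) = -0.198
  δ = (-3 - (-2)·0.556 - (1)·1.286 - (4)·0.400) / (11) = -0.434
Change: (-0.214, 0.005, -0.598, -0.161) → max |·| = 0.598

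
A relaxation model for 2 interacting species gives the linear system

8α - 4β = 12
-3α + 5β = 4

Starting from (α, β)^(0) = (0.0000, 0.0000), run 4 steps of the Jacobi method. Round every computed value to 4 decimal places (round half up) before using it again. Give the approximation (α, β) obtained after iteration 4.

(2.4700, 2.2100)

Iteration 1:
  α = (12 - (-4)·0.0000) / (8) = 1.5000
  β = (4 - (-3)·0.0000) / (5) = 0.8000
Iteration 2:
  α = (12 - (-4)·0.8000) / (8) = 1.9000
  β = (4 - (-3)·1.5000) / (5) = 1.7000
Iteration 3:
  α = (12 - (-4)·1.7000) / (8) = 2.3500
  β = (4 - (-3)·1.9000) / (5) = 1.9400
Iteration 4:
  α = (12 - (-4)·1.9400) / (8) = 2.4700
  β = (4 - (-3)·2.3500) / (5) = 2.2100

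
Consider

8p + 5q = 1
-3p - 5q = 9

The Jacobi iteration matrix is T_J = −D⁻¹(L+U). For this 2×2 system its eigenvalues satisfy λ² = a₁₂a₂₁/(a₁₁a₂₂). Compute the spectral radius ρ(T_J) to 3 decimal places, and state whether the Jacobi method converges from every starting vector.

a₁₂a₂₁/(a₁₁a₂₂) = (5)·(-3) / ((8)·(-5)) = 0.375000
ρ = √|0.375000| = √0.375000 = 0.612
ρ < 1, so Jacobi converges

0.612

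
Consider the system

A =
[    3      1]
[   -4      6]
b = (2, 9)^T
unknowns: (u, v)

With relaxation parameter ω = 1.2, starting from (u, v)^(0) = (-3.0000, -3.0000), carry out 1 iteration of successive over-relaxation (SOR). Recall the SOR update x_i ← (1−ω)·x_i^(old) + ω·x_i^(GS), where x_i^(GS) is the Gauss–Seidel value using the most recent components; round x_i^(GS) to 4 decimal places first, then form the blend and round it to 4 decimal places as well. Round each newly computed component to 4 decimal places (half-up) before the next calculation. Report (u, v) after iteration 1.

(2.6000, 4.4800)

Iteration 1:
  u: GS value = (2 - (1)·-3.0000) / (3) = 1.6667;  u ← (1−ω)·-3.0000 + ω·1.6667 = 2.6000
  v: GS value = (9 - (-4)·2.6000) / (6) = 3.2333;  v ← (1−ω)·-3.0000 + ω·3.2333 = 4.4800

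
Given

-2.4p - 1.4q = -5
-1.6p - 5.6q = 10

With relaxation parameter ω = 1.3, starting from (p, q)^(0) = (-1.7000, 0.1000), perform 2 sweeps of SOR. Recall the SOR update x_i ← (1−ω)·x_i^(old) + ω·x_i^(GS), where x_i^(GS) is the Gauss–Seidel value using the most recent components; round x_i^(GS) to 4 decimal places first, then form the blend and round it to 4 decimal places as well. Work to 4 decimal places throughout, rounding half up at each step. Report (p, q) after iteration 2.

Iteration 1:
  p: GS value = (-5 - (-1.4)·0.1000) / (-2.4) = 2.0250;  p ← (1−ω)·-1.7000 + ω·2.0250 = 3.1425
  q: GS value = (10 - (-1.6)·3.1425) / (-5.6) = -2.6836;  q ← (1−ω)·0.1000 + ω·-2.6836 = -3.5187
Iteration 2:
  p: GS value = (-5 - (-1.4)·-3.5187) / (-2.4) = 4.1359;  p ← (1−ω)·3.1425 + ω·4.1359 = 4.4339
  q: GS value = (10 - (-1.6)·4.4339) / (-5.6) = -3.0525;  q ← (1−ω)·-3.5187 + ω·-3.0525 = -2.9126

(4.4339, -2.9126)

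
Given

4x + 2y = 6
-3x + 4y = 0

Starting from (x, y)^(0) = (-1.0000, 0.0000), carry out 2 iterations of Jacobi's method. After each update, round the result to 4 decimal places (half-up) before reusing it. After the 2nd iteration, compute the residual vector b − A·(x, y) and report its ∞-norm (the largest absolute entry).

Iteration 1:
  x = (6 - (2)·0.0000) / (4) = 1.5000
  y = (0 - (-3)·-1.0000) / (4) = -0.7500
Iteration 2:
  x = (6 - (2)·-0.7500) / (4) = 1.8750
  y = (0 - (-3)·1.5000) / (4) = 1.1250
Residual b − A·x = (-3.7500, 1.1250); ∞-norm = 3.7500

3.7500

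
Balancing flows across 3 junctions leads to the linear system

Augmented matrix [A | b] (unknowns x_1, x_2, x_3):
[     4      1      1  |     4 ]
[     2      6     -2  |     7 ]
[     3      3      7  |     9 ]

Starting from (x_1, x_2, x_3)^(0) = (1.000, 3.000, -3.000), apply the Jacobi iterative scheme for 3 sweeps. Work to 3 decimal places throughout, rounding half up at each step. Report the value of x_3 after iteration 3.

Iteration 1:
  x_1 = (4 - (1)·3.000 - (1)·-3.000) / (4) = 1.000
  x_2 = (7 - (2)·1.000 - (-2)·-3.000) / (6) = -0.167
  x_3 = (9 - (3)·1.000 - (3)·3.000) / (7) = -0.429
Iteration 2:
  x_1 = (4 - (1)·-0.167 - (1)·-0.429) / (4) = 1.149
  x_2 = (7 - (2)·1.000 - (-2)·-0.429) / (6) = 0.690
  x_3 = (9 - (3)·1.000 - (3)·-0.167) / (7) = 0.929
Iteration 3:
  x_1 = (4 - (1)·0.690 - (1)·0.929) / (4) = 0.595
  x_2 = (7 - (2)·1.149 - (-2)·0.929) / (6) = 1.093
  x_3 = (9 - (3)·1.149 - (3)·0.690) / (7) = 0.498

0.498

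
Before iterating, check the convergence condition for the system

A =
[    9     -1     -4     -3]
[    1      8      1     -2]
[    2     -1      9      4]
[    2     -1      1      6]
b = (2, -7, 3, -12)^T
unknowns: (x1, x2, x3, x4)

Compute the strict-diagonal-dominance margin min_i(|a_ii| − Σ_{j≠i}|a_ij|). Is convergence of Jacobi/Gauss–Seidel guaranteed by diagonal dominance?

1

row 1: |9| − (1+4+3) = 1
row 2: |8| − (1+1+2) = 4
row 3: |9| − (2+1+4) = 2
row 4: |6| − (2+1+1) = 2
minimum over rows = 1 → strictly diagonally dominant (convergence guaranteed)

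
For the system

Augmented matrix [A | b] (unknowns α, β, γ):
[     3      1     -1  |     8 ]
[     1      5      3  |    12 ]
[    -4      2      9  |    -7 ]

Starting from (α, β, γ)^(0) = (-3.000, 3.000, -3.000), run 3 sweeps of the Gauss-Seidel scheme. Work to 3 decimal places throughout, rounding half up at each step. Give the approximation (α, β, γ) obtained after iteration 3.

Iteration 1:
  α = (8 - (1)·3.000 - (-1)·-3.000) / (3) = 0.667
  β = (12 - (1)·0.667 - (3)·-3.000) / (5) = 4.067
  γ = (-7 - (-4)·0.667 - (2)·4.067) / (9) = -1.385
Iteration 2:
  α = (8 - (1)·4.067 - (-1)·-1.385) / (3) = 0.849
  β = (12 - (1)·0.849 - (3)·-1.385) / (5) = 3.061
  γ = (-7 - (-4)·0.849 - (2)·3.061) / (9) = -1.081
Iteration 3:
  α = (8 - (1)·3.061 - (-1)·-1.081) / (3) = 1.286
  β = (12 - (1)·1.286 - (3)·-1.081) / (5) = 2.791
  γ = (-7 - (-4)·1.286 - (2)·2.791) / (9) = -0.826

(1.286, 2.791, -0.826)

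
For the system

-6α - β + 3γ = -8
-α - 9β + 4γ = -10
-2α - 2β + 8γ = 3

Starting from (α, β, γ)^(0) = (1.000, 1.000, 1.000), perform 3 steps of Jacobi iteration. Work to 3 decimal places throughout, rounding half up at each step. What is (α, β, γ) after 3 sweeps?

Iteration 1:
  α = (-8 - (-1)·1.000 - (3)·1.000) / (-6) = 1.667
  β = (-10 - (-1)·1.000 - (4)·1.000) / (-9) = 1.444
  γ = (3 - (-2)·1.000 - (-2)·1.000) / (8) = 0.875
Iteration 2:
  α = (-8 - (-1)·1.444 - (3)·0.875) / (-6) = 1.530
  β = (-10 - (-1)·1.667 - (4)·0.875) / (-9) = 1.315
  γ = (3 - (-2)·1.667 - (-2)·1.444) / (8) = 1.153
Iteration 3:
  α = (-8 - (-1)·1.315 - (3)·1.153) / (-6) = 1.691
  β = (-10 - (-1)·1.530 - (4)·1.153) / (-9) = 1.454
  γ = (3 - (-2)·1.530 - (-2)·1.315) / (8) = 1.086

(1.691, 1.454, 1.086)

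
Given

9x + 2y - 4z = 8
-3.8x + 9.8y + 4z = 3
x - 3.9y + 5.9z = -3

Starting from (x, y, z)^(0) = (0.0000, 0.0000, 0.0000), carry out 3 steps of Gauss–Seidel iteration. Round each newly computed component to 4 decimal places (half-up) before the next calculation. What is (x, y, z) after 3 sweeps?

Iteration 1:
  x = (8 - (2)·0.0000 - (-4)·0.0000) / (9) = 0.8889
  y = (3 - (-3.8)·0.8889 - (4)·0.0000) / (9.8) = 0.6508
  z = (-3 - (1)·0.8889 - (-3.9)·0.6508) / (5.9) = -0.2289
Iteration 2:
  x = (8 - (2)·0.6508 - (-4)·-0.2289) / (9) = 0.6425
  y = (3 - (-3.8)·0.6425 - (4)·-0.2289) / (9.8) = 0.6487
  z = (-3 - (1)·0.6425 - (-3.9)·0.6487) / (5.9) = -0.1886
Iteration 3:
  x = (8 - (2)·0.6487 - (-4)·-0.1886) / (9) = 0.6609
  y = (3 - (-3.8)·0.6609 - (4)·-0.1886) / (9.8) = 0.6394
  z = (-3 - (1)·0.6609 - (-3.9)·0.6394) / (5.9) = -0.1978

(0.6609, 0.6394, -0.1978)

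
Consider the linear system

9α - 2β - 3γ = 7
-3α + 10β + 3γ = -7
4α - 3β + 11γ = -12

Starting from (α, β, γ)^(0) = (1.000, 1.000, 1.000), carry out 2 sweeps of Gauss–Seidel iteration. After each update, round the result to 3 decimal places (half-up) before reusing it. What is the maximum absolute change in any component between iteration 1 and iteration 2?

1.268

Iteration 1:
  α = (7 - (-2)·1.000 - (-3)·1.000) / (9) = 1.333
  β = (-7 - (-3)·1.333 - (3)·1.000) / (10) = -0.600
  γ = (-12 - (4)·1.333 - (-3)·-0.600) / (11) = -1.739
Iteration 2:
  α = (7 - (-2)·-0.600 - (-3)·-1.739) / (9) = 0.065
  β = (-7 - (-3)·0.065 - (3)·-1.739) / (10) = -0.159
  γ = (-12 - (4)·0.065 - (-3)·-0.159) / (11) = -1.158
Change: (-1.268, 0.441, 0.581) → max |·| = 1.268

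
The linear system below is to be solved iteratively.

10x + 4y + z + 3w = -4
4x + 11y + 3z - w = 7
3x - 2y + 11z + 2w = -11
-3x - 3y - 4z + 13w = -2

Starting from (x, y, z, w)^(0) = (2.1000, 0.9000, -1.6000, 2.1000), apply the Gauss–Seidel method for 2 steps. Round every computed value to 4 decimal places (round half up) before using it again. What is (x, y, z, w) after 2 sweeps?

(-0.9301, 1.1507, -0.4882, -0.2532)

Iteration 1:
  x = (-4 - (4)·0.9000 - (1)·-1.6000 - (3)·2.1000) / (10) = -1.2300
  y = (7 - (4)·-1.2300 - (3)·-1.6000 - (-1)·2.1000) / (11) = 1.7109
  z = (-11 - (3)·-1.2300 - (-2)·1.7109 - (2)·2.1000) / (11) = -0.7353
  w = (-2 - (-3)·-1.2300 - (-3)·1.7109 - (-4)·-0.7353) / (13) = -0.2691
Iteration 2:
  x = (-4 - (4)·1.7109 - (1)·-0.7353 - (3)·-0.2691) / (10) = -0.9301
  y = (7 - (4)·-0.9301 - (3)·-0.7353 - (-1)·-0.2691) / (11) = 1.1507
  z = (-11 - (3)·-0.9301 - (-2)·1.1507 - (2)·-0.2691) / (11) = -0.4882
  w = (-2 - (-3)·-0.9301 - (-3)·1.1507 - (-4)·-0.4882) / (13) = -0.2532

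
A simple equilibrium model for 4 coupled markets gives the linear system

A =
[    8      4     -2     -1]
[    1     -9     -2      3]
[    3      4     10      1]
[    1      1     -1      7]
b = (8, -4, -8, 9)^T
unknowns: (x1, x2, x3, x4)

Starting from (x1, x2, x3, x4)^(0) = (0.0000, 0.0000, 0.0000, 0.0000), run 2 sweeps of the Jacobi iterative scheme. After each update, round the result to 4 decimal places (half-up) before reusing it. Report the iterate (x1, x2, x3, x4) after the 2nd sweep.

Iteration 1:
  x1 = (8 - (4)·0.0000 - (-2)·0.0000 - (-1)·0.0000) / (8) = 1.0000
  x2 = (-4 - (1)·0.0000 - (-2)·0.0000 - (3)·0.0000) / (-9) = 0.4444
  x3 = (-8 - (3)·0.0000 - (4)·0.0000 - (1)·0.0000) / (10) = -0.8000
  x4 = (9 - (1)·0.0000 - (1)·0.0000 - (-1)·0.0000) / (7) = 1.2857
Iteration 2:
  x1 = (8 - (4)·0.4444 - (-2)·-0.8000 - (-1)·1.2857) / (8) = 0.7385
  x2 = (-4 - (1)·1.0000 - (-2)·-0.8000 - (3)·1.2857) / (-9) = 1.1619
  x3 = (-8 - (3)·1.0000 - (4)·0.4444 - (1)·1.2857) / (10) = -1.4063
  x4 = (9 - (1)·1.0000 - (1)·0.4444 - (-1)·-0.8000) / (7) = 0.9651

(0.7385, 1.1619, -1.4063, 0.9651)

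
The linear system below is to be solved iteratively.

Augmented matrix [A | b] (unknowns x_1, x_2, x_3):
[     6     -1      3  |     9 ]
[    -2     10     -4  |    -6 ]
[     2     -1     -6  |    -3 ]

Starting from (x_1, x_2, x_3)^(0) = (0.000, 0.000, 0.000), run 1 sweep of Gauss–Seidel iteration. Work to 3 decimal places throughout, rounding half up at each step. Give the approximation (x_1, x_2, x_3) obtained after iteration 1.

Iteration 1:
  x_1 = (9 - (-1)·0.000 - (3)·0.000) / (6) = 1.500
  x_2 = (-6 - (-2)·1.500 - (-4)·0.000) / (10) = -0.300
  x_3 = (-3 - (2)·1.500 - (-1)·-0.300) / (-6) = 1.050

(1.500, -0.300, 1.050)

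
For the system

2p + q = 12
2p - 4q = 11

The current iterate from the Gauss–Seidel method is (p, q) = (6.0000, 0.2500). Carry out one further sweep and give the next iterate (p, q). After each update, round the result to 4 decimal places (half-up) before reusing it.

One sweep:
  p = (12 - (1)·0.2500) / (2) = 5.8750
  q = (11 - (2)·5.8750) / (-4) = 0.1875

(5.8750, 0.1875)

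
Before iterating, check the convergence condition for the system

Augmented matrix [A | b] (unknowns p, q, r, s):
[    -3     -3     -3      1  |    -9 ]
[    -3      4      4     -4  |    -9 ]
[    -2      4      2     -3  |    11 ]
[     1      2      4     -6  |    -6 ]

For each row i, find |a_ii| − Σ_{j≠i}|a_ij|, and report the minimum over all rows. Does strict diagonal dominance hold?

-7

row 1: |-3| − (3+3+1) = -4
row 2: |4| − (3+4+4) = -7
row 3: |2| − (2+4+3) = -7
row 4: |-6| − (1+2+4) = -1
minimum over rows = -7 → not strictly diagonally dominant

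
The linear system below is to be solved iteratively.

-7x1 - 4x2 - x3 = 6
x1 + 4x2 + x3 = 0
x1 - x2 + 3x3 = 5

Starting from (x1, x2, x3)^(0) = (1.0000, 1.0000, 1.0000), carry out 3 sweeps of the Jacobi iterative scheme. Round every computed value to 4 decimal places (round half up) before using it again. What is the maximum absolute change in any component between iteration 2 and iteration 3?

0.3232

Iteration 1:
  x1 = (6 - (-4)·1.0000 - (-1)·1.0000) / (-7) = -1.5714
  x2 = (0 - (1)·1.0000 - (1)·1.0000) / (4) = -0.5000
  x3 = (5 - (1)·1.0000 - (-1)·1.0000) / (3) = 1.6667
Iteration 2:
  x1 = (6 - (-4)·-0.5000 - (-1)·1.6667) / (-7) = -0.8095
  x2 = (0 - (1)·-1.5714 - (1)·1.6667) / (4) = -0.0238
  x3 = (5 - (1)·-1.5714 - (-1)·-0.5000) / (3) = 2.0238
Iteration 3:
  x1 = (6 - (-4)·-0.0238 - (-1)·2.0238) / (-7) = -1.1327
  x2 = (0 - (1)·-0.8095 - (1)·2.0238) / (4) = -0.3036
  x3 = (5 - (1)·-0.8095 - (-1)·-0.0238) / (3) = 1.9286
Change: (-0.3232, -0.2798, -0.0952) → max |·| = 0.3232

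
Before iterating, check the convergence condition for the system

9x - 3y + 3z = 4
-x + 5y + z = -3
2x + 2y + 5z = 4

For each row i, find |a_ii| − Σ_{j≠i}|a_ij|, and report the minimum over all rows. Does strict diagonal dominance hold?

row 1: |9| − (3+3) = 3
row 2: |5| − (1+1) = 3
row 3: |5| − (2+2) = 1
minimum over rows = 1 → strictly diagonally dominant (convergence guaranteed)

1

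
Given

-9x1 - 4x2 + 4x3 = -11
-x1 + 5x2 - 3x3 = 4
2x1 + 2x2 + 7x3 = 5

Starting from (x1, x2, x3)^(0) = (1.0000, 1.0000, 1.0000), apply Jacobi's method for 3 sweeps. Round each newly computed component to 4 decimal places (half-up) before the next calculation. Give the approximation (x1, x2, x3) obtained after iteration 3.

Iteration 1:
  x1 = (-11 - (-4)·1.0000 - (4)·1.0000) / (-9) = 1.2222
  x2 = (4 - (-1)·1.0000 - (-3)·1.0000) / (5) = 1.6000
  x3 = (5 - (2)·1.0000 - (2)·1.0000) / (7) = 0.1429
Iteration 2:
  x1 = (-11 - (-4)·1.6000 - (4)·0.1429) / (-9) = 0.5746
  x2 = (4 - (-1)·1.2222 - (-3)·0.1429) / (5) = 1.1302
  x3 = (5 - (2)·1.2222 - (2)·1.6000) / (7) = -0.0921
Iteration 3:
  x1 = (-11 - (-4)·1.1302 - (4)·-0.0921) / (-9) = 0.6790
  x2 = (4 - (-1)·0.5746 - (-3)·-0.0921) / (5) = 0.8597
  x3 = (5 - (2)·0.5746 - (2)·1.1302) / (7) = 0.2272

(0.6790, 0.8597, 0.2272)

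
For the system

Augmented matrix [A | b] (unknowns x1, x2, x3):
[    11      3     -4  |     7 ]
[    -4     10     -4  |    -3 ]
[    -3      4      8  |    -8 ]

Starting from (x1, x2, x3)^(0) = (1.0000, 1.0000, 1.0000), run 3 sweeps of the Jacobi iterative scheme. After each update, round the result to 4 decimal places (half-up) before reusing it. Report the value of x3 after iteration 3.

Iteration 1:
  x1 = (7 - (3)·1.0000 - (-4)·1.0000) / (11) = 0.7273
  x2 = (-3 - (-4)·1.0000 - (-4)·1.0000) / (10) = 0.5000
  x3 = (-8 - (-3)·1.0000 - (4)·1.0000) / (8) = -1.1250
Iteration 2:
  x1 = (7 - (3)·0.5000 - (-4)·-1.1250) / (11) = 0.0909
  x2 = (-3 - (-4)·0.7273 - (-4)·-1.1250) / (10) = -0.4591
  x3 = (-8 - (-3)·0.7273 - (4)·0.5000) / (8) = -0.9773
Iteration 3:
  x1 = (7 - (3)·-0.4591 - (-4)·-0.9773) / (11) = 0.4062
  x2 = (-3 - (-4)·0.0909 - (-4)·-0.9773) / (10) = -0.6546
  x3 = (-8 - (-3)·0.0909 - (4)·-0.4591) / (8) = -0.7364

-0.7364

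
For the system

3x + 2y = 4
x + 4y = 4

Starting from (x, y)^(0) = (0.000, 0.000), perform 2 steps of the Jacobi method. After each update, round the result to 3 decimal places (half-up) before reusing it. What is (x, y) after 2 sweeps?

Iteration 1:
  x = (4 - (2)·0.000) / (3) = 1.333
  y = (4 - (1)·0.000) / (4) = 1.000
Iteration 2:
  x = (4 - (2)·1.000) / (3) = 0.667
  y = (4 - (1)·1.333) / (4) = 0.667

(0.667, 0.667)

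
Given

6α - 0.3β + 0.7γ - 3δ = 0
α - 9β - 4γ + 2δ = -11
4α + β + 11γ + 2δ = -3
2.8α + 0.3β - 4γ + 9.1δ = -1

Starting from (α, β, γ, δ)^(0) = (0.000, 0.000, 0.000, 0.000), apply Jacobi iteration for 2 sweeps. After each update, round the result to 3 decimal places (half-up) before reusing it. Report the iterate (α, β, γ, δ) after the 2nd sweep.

Iteration 1:
  α = (0 - (-0.3)·0.000 - (0.7)·0.000 - (-3)·0.000) / (6) = 0.000
  β = (-11 - (1)·0.000 - (-4)·0.000 - (2)·0.000) / (-9) = 1.222
  γ = (-3 - (4)·0.000 - (1)·0.000 - (2)·0.000) / (11) = -0.273
  δ = (-1 - (2.8)·0.000 - (0.3)·0.000 - (-4)·0.000) / (9.1) = -0.110
Iteration 2:
  α = (0 - (-0.3)·1.222 - (0.7)·-0.273 - (-3)·-0.110) / (6) = 0.038
  β = (-11 - (1)·0.000 - (-4)·-0.273 - (2)·-0.110) / (-9) = 1.319
  γ = (-3 - (4)·0.000 - (1)·1.222 - (2)·-0.110) / (11) = -0.364
  δ = (-1 - (2.8)·0.000 - (0.3)·1.222 - (-4)·-0.273) / (9.1) = -0.270

(0.038, 1.319, -0.364, -0.270)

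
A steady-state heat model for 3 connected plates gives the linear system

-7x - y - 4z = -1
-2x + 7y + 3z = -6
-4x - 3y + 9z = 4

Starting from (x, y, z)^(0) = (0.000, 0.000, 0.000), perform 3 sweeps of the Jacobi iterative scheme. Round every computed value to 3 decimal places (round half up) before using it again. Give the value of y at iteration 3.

Iteration 1:
  x = (-1 - (-1)·0.000 - (-4)·0.000) / (-7) = 0.143
  y = (-6 - (-2)·0.000 - (3)·0.000) / (7) = -0.857
  z = (4 - (-4)·0.000 - (-3)·0.000) / (9) = 0.444
Iteration 2:
  x = (-1 - (-1)·-0.857 - (-4)·0.444) / (-7) = 0.012
  y = (-6 - (-2)·0.143 - (3)·0.444) / (7) = -1.007
  z = (4 - (-4)·0.143 - (-3)·-0.857) / (9) = 0.222
Iteration 3:
  x = (-1 - (-1)·-1.007 - (-4)·0.222) / (-7) = 0.160
  y = (-6 - (-2)·0.012 - (3)·0.222) / (7) = -0.949
  z = (4 - (-4)·0.012 - (-3)·-1.007) / (9) = 0.114

-0.949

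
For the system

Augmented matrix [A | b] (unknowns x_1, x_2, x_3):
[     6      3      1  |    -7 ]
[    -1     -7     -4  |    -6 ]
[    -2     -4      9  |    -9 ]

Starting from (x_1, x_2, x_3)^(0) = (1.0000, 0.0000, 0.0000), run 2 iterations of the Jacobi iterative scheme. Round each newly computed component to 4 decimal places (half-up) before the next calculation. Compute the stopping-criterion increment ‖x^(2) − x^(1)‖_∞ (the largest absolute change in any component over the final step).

0.7540

Iteration 1:
  x_1 = (-7 - (3)·0.0000 - (1)·0.0000) / (6) = -1.1667
  x_2 = (-6 - (-1)·1.0000 - (-4)·0.0000) / (-7) = 0.7143
  x_3 = (-9 - (-2)·1.0000 - (-4)·0.0000) / (9) = -0.7778
Iteration 2:
  x_1 = (-7 - (3)·0.7143 - (1)·-0.7778) / (6) = -1.3942
  x_2 = (-6 - (-1)·-1.1667 - (-4)·-0.7778) / (-7) = 1.4683
  x_3 = (-9 - (-2)·-1.1667 - (-4)·0.7143) / (9) = -0.9418
Change: (-0.2275, 0.7540, -0.1640) → max |·| = 0.7540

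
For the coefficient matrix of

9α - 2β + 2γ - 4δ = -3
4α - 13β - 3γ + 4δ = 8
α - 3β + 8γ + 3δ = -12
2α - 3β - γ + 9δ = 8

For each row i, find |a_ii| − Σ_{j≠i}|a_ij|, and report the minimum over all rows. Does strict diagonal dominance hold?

row 1: |9| − (2+2+4) = 1
row 2: |-13| − (4+3+4) = 2
row 3: |8| − (1+3+3) = 1
row 4: |9| − (2+3+1) = 3
minimum over rows = 1 → strictly diagonally dominant (convergence guaranteed)

1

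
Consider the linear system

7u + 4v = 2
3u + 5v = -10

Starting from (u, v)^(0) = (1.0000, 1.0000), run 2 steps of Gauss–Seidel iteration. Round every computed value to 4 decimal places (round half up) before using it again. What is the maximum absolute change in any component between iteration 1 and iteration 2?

1.6163

Iteration 1:
  u = (2 - (4)·1.0000) / (7) = -0.2857
  v = (-10 - (3)·-0.2857) / (5) = -1.8286
Iteration 2:
  u = (2 - (4)·-1.8286) / (7) = 1.3306
  v = (-10 - (3)·1.3306) / (5) = -2.7984
Change: (1.6163, -0.9698) → max |·| = 1.6163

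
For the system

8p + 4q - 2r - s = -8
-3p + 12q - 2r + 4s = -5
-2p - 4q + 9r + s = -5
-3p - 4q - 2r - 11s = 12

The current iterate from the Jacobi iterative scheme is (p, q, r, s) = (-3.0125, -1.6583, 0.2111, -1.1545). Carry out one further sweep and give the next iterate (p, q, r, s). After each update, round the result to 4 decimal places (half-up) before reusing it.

One sweep:
  p = (-8 - (4)·-1.6583 - (-2)·0.2111 - (-1)·-1.1545) / (8) = -0.2624
  q = (-5 - (-3)·-3.0125 - (-2)·0.2111 - (4)·-1.1545) / (12) = -0.7498
  r = (-5 - (-2)·-3.0125 - (-4)·-1.6583 - (1)·-1.1545) / (9) = -1.8337
  s = (12 - (-3)·-3.0125 - (-4)·-1.6583 - (-2)·0.2111) / (-11) = 0.2953

(-0.2624, -0.7498, -1.8337, 0.2953)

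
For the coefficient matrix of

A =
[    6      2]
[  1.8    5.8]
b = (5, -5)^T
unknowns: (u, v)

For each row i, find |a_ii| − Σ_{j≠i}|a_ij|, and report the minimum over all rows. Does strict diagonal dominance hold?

row 1: |6| − (2) = 4
row 2: |5.8| − (1.8) = 4
minimum over rows = 4 → strictly diagonally dominant (convergence guaranteed)

4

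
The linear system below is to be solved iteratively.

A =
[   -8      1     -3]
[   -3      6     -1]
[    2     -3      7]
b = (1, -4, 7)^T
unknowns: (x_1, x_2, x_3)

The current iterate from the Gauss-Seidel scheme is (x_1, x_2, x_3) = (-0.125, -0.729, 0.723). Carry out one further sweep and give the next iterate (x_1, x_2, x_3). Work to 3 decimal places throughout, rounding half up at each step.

(-0.487, -0.790, 0.801)

One sweep:
  x_1 = (1 - (1)·-0.729 - (-3)·0.723) / (-8) = -0.487
  x_2 = (-4 - (-3)·-0.487 - (-1)·0.723) / (6) = -0.790
  x_3 = (7 - (2)·-0.487 - (-3)·-0.790) / (7) = 0.801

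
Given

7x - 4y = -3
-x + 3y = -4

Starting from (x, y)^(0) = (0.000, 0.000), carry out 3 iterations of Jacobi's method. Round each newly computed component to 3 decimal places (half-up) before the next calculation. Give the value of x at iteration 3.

-1.272

Iteration 1:
  x = (-3 - (-4)·0.000) / (7) = -0.429
  y = (-4 - (-1)·0.000) / (3) = -1.333
Iteration 2:
  x = (-3 - (-4)·-1.333) / (7) = -1.190
  y = (-4 - (-1)·-0.429) / (3) = -1.476
Iteration 3:
  x = (-3 - (-4)·-1.476) / (7) = -1.272
  y = (-4 - (-1)·-1.190) / (3) = -1.730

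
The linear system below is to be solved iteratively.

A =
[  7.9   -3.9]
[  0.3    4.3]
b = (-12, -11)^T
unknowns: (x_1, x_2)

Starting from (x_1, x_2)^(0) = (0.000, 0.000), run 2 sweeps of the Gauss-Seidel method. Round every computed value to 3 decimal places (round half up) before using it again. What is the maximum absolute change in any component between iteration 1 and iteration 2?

Iteration 1:
  x_1 = (-12 - (-3.9)·0.000) / (7.9) = -1.519
  x_2 = (-11 - (0.3)·-1.519) / (4.3) = -2.452
Iteration 2:
  x_1 = (-12 - (-3.9)·-2.452) / (7.9) = -2.729
  x_2 = (-11 - (0.3)·-2.729) / (4.3) = -2.368
Change: (-1.210, 0.084) → max |·| = 1.210

1.210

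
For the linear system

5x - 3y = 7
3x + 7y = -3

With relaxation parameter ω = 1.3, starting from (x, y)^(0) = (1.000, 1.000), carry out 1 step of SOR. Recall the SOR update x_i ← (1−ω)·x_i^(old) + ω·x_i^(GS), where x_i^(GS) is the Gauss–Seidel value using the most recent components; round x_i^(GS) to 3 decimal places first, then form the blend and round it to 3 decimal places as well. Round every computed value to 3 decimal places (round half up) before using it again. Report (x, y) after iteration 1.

(2.300, -2.138)

Iteration 1:
  x: GS value = (7 - (-3)·1.000) / (5) = 2.000;  x ← (1−ω)·1.000 + ω·2.000 = 2.300
  y: GS value = (-3 - (3)·2.300) / (7) = -1.414;  y ← (1−ω)·1.000 + ω·-1.414 = -2.138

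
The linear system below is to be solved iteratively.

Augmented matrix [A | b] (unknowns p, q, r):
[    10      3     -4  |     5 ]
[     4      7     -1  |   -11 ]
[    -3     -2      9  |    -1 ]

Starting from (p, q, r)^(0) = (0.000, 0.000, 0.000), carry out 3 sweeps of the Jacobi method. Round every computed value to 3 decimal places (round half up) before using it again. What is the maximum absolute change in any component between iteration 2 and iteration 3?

Iteration 1:
  p = (5 - (3)·0.000 - (-4)·0.000) / (10) = 0.500
  q = (-11 - (4)·0.000 - (-1)·0.000) / (7) = -1.571
  r = (-1 - (-3)·0.000 - (-2)·0.000) / (9) = -0.111
Iteration 2:
  p = (5 - (3)·-1.571 - (-4)·-0.111) / (10) = 0.927
  q = (-11 - (4)·0.500 - (-1)·-0.111) / (7) = -1.873
  r = (-1 - (-3)·0.500 - (-2)·-1.571) / (9) = -0.294
Iteration 3:
  p = (5 - (3)·-1.873 - (-4)·-0.294) / (10) = 0.944
  q = (-11 - (4)·0.927 - (-1)·-0.294) / (7) = -2.143
  r = (-1 - (-3)·0.927 - (-2)·-1.873) / (9) = -0.218
Change: (0.017, -0.270, 0.076) → max |·| = 0.270

0.270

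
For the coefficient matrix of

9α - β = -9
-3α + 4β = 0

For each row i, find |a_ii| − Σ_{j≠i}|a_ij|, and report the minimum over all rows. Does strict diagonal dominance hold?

1

row 1: |9| − (1) = 8
row 2: |4| − (3) = 1
minimum over rows = 1 → strictly diagonally dominant (convergence guaranteed)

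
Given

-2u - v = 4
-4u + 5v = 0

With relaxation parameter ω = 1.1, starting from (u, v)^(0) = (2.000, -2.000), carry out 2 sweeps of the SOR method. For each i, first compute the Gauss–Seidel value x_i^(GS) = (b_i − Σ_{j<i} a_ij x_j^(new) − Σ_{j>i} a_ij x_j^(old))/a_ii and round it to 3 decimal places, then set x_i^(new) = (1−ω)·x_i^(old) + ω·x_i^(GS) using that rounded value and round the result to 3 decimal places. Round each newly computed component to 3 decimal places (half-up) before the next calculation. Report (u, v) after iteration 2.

(-1.551, -1.271)

Iteration 1:
  u: GS value = (4 - (-1)·-2.000) / (-2) = -1.000;  u ← (1−ω)·2.000 + ω·-1.000 = -1.300
  v: GS value = (0 - (-4)·-1.300) / (5) = -1.040;  v ← (1−ω)·-2.000 + ω·-1.040 = -0.944
Iteration 2:
  u: GS value = (4 - (-1)·-0.944) / (-2) = -1.528;  u ← (1−ω)·-1.300 + ω·-1.528 = -1.551
  v: GS value = (0 - (-4)·-1.551) / (5) = -1.241;  v ← (1−ω)·-0.944 + ω·-1.241 = -1.271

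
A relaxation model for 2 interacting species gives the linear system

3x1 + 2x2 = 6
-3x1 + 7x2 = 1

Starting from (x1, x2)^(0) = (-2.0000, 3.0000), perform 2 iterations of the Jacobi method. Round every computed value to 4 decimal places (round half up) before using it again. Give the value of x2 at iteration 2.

Iteration 1:
  x1 = (6 - (2)·3.0000) / (3) = 0.0000
  x2 = (1 - (-3)·-2.0000) / (7) = -0.7143
Iteration 2:
  x1 = (6 - (2)·-0.7143) / (3) = 2.4762
  x2 = (1 - (-3)·0.0000) / (7) = 0.1429

0.1429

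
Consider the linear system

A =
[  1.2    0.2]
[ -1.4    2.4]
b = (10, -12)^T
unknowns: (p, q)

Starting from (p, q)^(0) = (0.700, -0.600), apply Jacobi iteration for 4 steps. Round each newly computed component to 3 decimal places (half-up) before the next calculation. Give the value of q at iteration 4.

-0.131

Iteration 1:
  p = (10 - (0.2)·-0.600) / (1.2) = 8.433
  q = (-12 - (-1.4)·0.700) / (2.4) = -4.592
Iteration 2:
  p = (10 - (0.2)·-4.592) / (1.2) = 9.099
  q = (-12 - (-1.4)·8.433) / (2.4) = -0.081
Iteration 3:
  p = (10 - (0.2)·-0.081) / (1.2) = 8.347
  q = (-12 - (-1.4)·9.099) / (2.4) = 0.308
Iteration 4:
  p = (10 - (0.2)·0.308) / (1.2) = 8.282
  q = (-12 - (-1.4)·8.347) / (2.4) = -0.131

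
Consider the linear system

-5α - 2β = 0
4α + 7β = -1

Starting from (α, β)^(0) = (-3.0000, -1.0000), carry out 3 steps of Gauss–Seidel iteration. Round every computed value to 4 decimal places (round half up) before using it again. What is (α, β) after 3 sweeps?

(0.0911, -0.1949)

Iteration 1:
  α = (0 - (-2)·-1.0000) / (-5) = 0.4000
  β = (-1 - (4)·0.4000) / (7) = -0.3714
Iteration 2:
  α = (0 - (-2)·-0.3714) / (-5) = 0.1486
  β = (-1 - (4)·0.1486) / (7) = -0.2278
Iteration 3:
  α = (0 - (-2)·-0.2278) / (-5) = 0.0911
  β = (-1 - (4)·0.0911) / (7) = -0.1949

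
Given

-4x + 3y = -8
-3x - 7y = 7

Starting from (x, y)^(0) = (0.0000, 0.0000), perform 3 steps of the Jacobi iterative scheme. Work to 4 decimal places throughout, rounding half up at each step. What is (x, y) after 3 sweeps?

(0.6072, -1.5357)

Iteration 1:
  x = (-8 - (3)·0.0000) / (-4) = 2.0000
  y = (7 - (-3)·0.0000) / (-7) = -1.0000
Iteration 2:
  x = (-8 - (3)·-1.0000) / (-4) = 1.2500
  y = (7 - (-3)·2.0000) / (-7) = -1.8571
Iteration 3:
  x = (-8 - (3)·-1.8571) / (-4) = 0.6072
  y = (7 - (-3)·1.2500) / (-7) = -1.5357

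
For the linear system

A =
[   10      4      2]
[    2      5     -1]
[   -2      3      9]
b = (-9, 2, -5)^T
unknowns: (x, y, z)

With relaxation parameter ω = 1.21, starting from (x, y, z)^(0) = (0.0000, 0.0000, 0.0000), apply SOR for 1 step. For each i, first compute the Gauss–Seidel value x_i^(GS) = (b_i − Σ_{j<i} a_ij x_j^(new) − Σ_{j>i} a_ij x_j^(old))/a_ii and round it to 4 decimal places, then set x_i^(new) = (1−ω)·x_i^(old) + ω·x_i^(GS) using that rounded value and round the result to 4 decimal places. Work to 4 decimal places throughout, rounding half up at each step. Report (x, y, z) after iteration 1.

(-1.0890, 1.0111, -1.3729)

Iteration 1:
  x: GS value = (-9 - (4)·0.0000 - (2)·0.0000) / (10) = -0.9000;  x ← (1−ω)·0.0000 + ω·-0.9000 = -1.0890
  y: GS value = (2 - (2)·-1.0890 - (-1)·0.0000) / (5) = 0.8356;  y ← (1−ω)·0.0000 + ω·0.8356 = 1.0111
  z: GS value = (-5 - (-2)·-1.0890 - (3)·1.0111) / (9) = -1.1346;  z ← (1−ω)·0.0000 + ω·-1.1346 = -1.3729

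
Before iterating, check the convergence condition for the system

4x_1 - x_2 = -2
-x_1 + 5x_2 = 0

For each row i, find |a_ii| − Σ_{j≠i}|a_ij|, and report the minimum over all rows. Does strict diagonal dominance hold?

3

row 1: |4| − (1) = 3
row 2: |5| − (1) = 4
minimum over rows = 3 → strictly diagonally dominant (convergence guaranteed)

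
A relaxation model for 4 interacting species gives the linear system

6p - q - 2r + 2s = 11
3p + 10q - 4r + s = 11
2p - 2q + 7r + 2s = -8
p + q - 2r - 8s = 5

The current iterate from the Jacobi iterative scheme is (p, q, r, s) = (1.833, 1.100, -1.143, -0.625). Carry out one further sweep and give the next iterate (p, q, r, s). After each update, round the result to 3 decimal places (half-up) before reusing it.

One sweep:
  p = (11 - (-1)·1.100 - (-2)·-1.143 - (2)·-0.625) / (6) = 1.844
  q = (11 - (3)·1.833 - (-4)·-1.143 - (1)·-0.625) / (10) = 0.155
  r = (-8 - (2)·1.833 - (-2)·1.100 - (2)·-0.625) / (7) = -1.174
  s = (5 - (1)·1.833 - (1)·1.100 - (-2)·-1.143) / (-8) = 0.027

(1.844, 0.155, -1.174, 0.027)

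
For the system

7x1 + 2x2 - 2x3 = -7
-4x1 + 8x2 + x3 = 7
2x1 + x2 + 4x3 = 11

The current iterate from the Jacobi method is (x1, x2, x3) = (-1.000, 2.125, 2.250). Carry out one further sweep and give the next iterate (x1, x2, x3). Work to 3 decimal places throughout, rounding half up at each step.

(-0.964, 0.094, 2.719)

One sweep:
  x1 = (-7 - (2)·2.125 - (-2)·2.250) / (7) = -0.964
  x2 = (7 - (-4)·-1.000 - (1)·2.250) / (8) = 0.094
  x3 = (11 - (2)·-1.000 - (1)·2.125) / (4) = 2.719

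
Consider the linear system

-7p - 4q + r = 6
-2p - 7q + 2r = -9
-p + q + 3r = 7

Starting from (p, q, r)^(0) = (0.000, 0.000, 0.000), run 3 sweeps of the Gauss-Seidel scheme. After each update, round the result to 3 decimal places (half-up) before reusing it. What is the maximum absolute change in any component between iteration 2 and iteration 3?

Iteration 1:
  p = (6 - (-4)·0.000 - (1)·0.000) / (-7) = -0.857
  q = (-9 - (-2)·-0.857 - (2)·0.000) / (-7) = 1.531
  r = (7 - (-1)·-0.857 - (1)·1.531) / (3) = 1.537
Iteration 2:
  p = (6 - (-4)·1.531 - (1)·1.537) / (-7) = -1.512
  q = (-9 - (-2)·-1.512 - (2)·1.537) / (-7) = 2.157
  r = (7 - (-1)·-1.512 - (1)·2.157) / (3) = 1.110
Iteration 3:
  p = (6 - (-4)·2.157 - (1)·1.110) / (-7) = -1.931
  q = (-9 - (-2)·-1.931 - (2)·1.110) / (-7) = 2.155
  r = (7 - (-1)·-1.931 - (1)·2.155) / (3) = 0.971
Change: (-0.419, -0.002, -0.139) → max |·| = 0.419

0.419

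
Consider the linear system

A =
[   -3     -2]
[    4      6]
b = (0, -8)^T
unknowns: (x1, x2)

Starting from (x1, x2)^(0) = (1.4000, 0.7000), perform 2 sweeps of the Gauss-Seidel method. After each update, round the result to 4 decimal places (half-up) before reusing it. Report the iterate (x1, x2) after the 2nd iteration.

Iteration 1:
  x1 = (0 - (-2)·0.7000) / (-3) = -0.4667
  x2 = (-8 - (4)·-0.4667) / (6) = -1.0222
Iteration 2:
  x1 = (0 - (-2)·-1.0222) / (-3) = 0.6815
  x2 = (-8 - (4)·0.6815) / (6) = -1.7877

(0.6815, -1.7877)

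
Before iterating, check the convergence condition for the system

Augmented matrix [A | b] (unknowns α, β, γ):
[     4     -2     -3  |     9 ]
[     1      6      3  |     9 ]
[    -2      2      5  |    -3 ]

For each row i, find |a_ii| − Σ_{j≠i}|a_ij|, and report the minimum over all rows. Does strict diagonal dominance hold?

row 1: |4| − (2+3) = -1
row 2: |6| − (1+3) = 2
row 3: |5| − (2+2) = 1
minimum over rows = -1 → not strictly diagonally dominant

-1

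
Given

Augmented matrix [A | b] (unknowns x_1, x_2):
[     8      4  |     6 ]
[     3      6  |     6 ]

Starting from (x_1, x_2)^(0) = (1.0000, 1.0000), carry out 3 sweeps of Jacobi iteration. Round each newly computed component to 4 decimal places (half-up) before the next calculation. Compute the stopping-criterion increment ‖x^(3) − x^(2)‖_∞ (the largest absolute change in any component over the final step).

Iteration 1:
  x_1 = (6 - (4)·1.0000) / (8) = 0.2500
  x_2 = (6 - (3)·1.0000) / (6) = 0.5000
Iteration 2:
  x_1 = (6 - (4)·0.5000) / (8) = 0.5000
  x_2 = (6 - (3)·0.2500) / (6) = 0.8750
Iteration 3:
  x_1 = (6 - (4)·0.8750) / (8) = 0.3125
  x_2 = (6 - (3)·0.5000) / (6) = 0.7500
Change: (-0.1875, -0.1250) → max |·| = 0.1875

0.1875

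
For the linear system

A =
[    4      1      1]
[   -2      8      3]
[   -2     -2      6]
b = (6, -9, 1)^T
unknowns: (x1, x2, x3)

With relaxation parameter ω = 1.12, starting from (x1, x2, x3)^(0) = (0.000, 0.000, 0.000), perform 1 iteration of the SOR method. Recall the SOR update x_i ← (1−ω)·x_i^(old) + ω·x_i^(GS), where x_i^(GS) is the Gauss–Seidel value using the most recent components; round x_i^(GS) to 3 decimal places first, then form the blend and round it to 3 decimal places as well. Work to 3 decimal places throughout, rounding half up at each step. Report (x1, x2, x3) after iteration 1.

(1.680, -0.790, 0.519)

Iteration 1:
  x1: GS value = (6 - (1)·0.000 - (1)·0.000) / (4) = 1.500;  x1 ← (1−ω)·0.000 + ω·1.500 = 1.680
  x2: GS value = (-9 - (-2)·1.680 - (3)·0.000) / (8) = -0.705;  x2 ← (1−ω)·0.000 + ω·-0.705 = -0.790
  x3: GS value = (1 - (-2)·1.680 - (-2)·-0.790) / (6) = 0.463;  x3 ← (1−ω)·0.000 + ω·0.463 = 0.519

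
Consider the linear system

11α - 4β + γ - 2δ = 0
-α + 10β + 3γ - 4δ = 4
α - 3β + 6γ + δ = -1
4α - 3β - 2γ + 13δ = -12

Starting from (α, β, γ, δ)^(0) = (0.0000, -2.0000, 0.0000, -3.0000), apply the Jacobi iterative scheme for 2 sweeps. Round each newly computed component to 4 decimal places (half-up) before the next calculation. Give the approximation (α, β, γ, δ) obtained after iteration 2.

(-0.4820, -0.0811, -0.1238, -0.8187)

Iteration 1:
  α = (0 - (-4)·-2.0000 - (1)·0.0000 - (-2)·-3.0000) / (11) = -1.2727
  β = (4 - (-1)·0.0000 - (3)·0.0000 - (-4)·-3.0000) / (10) = -0.8000
  γ = (-1 - (1)·0.0000 - (-3)·-2.0000 - (1)·-3.0000) / (6) = -0.6667
  δ = (-12 - (4)·0.0000 - (-3)·-2.0000 - (-2)·0.0000) / (13) = -1.3846
Iteration 2:
  α = (0 - (-4)·-0.8000 - (1)·-0.6667 - (-2)·-1.3846) / (11) = -0.4820
  β = (4 - (-1)·-1.2727 - (3)·-0.6667 - (-4)·-1.3846) / (10) = -0.0811
  γ = (-1 - (1)·-1.2727 - (-3)·-0.8000 - (1)·-1.3846) / (6) = -0.1238
  δ = (-12 - (4)·-1.2727 - (-3)·-0.8000 - (-2)·-0.6667) / (13) = -0.8187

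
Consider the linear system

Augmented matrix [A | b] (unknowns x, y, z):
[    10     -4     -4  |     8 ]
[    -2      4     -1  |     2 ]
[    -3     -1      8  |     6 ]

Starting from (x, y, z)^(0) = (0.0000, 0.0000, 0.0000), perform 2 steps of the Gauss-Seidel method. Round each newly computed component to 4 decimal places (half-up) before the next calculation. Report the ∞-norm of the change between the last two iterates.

0.8250

Iteration 1:
  x = (8 - (-4)·0.0000 - (-4)·0.0000) / (10) = 0.8000
  y = (2 - (-2)·0.8000 - (-1)·0.0000) / (4) = 0.9000
  z = (6 - (-3)·0.8000 - (-1)·0.9000) / (8) = 1.1625
Iteration 2:
  x = (8 - (-4)·0.9000 - (-4)·1.1625) / (10) = 1.6250
  y = (2 - (-2)·1.6250 - (-1)·1.1625) / (4) = 1.6031
  z = (6 - (-3)·1.6250 - (-1)·1.6031) / (8) = 1.5598
Change: (0.8250, 0.7031, 0.3973) → max |·| = 0.8250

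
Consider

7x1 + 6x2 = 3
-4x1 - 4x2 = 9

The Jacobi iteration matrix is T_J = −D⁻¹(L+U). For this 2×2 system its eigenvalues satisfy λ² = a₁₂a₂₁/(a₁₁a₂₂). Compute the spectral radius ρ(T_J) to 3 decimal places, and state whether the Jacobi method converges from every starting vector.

0.926

a₁₂a₂₁/(a₁₁a₂₂) = (6)·(-4) / ((7)·(-4)) = 0.857143
ρ = √|0.857143| = √0.857143 = 0.926
ρ < 1, so Jacobi converges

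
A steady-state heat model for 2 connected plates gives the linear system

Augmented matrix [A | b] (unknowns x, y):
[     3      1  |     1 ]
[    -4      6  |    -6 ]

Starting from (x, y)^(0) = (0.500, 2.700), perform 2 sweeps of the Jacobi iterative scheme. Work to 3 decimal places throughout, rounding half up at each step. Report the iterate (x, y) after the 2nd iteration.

Iteration 1:
  x = (1 - (1)·2.700) / (3) = -0.567
  y = (-6 - (-4)·0.500) / (6) = -0.667
Iteration 2:
  x = (1 - (1)·-0.667) / (3) = 0.556
  y = (-6 - (-4)·-0.567) / (6) = -1.378

(0.556, -1.378)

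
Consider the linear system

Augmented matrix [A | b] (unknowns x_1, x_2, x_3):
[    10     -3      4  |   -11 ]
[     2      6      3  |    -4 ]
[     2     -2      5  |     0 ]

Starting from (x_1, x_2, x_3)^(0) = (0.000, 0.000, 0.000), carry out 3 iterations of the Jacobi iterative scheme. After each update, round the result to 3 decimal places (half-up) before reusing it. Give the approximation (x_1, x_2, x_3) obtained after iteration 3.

(-1.259, -0.320, 0.400)

Iteration 1:
  x_1 = (-11 - (-3)·0.000 - (4)·0.000) / (10) = -1.100
  x_2 = (-4 - (2)·0.000 - (3)·0.000) / (6) = -0.667
  x_3 = (0 - (2)·0.000 - (-2)·0.000) / (5) = 0.000
Iteration 2:
  x_1 = (-11 - (-3)·-0.667 - (4)·0.000) / (10) = -1.300
  x_2 = (-4 - (2)·-1.100 - (3)·0.000) / (6) = -0.300
  x_3 = (0 - (2)·-1.100 - (-2)·-0.667) / (5) = 0.173
Iteration 3:
  x_1 = (-11 - (-3)·-0.300 - (4)·0.173) / (10) = -1.259
  x_2 = (-4 - (2)·-1.300 - (3)·0.173) / (6) = -0.320
  x_3 = (0 - (2)·-1.300 - (-2)·-0.300) / (5) = 0.400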